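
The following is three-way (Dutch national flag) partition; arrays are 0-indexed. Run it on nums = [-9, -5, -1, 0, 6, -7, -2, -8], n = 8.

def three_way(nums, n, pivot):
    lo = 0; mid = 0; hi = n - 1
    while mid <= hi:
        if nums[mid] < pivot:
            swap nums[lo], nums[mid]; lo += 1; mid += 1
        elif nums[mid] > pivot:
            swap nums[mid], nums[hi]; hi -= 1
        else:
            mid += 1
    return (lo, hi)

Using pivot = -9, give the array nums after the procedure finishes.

lo=0 mid=0 hi=7
-9=-9: mid=1
-5>-9: swap(1,7), hi=6 ⇒ [-9, -8, -1, 0, 6, -7, -2, -5]
-8>-9: swap(1,6), hi=5 ⇒ [-9, -2, -1, 0, 6, -7, -8, -5]
-2>-9: swap(1,5), hi=4 ⇒ [-9, -7, -1, 0, 6, -2, -8, -5]
-7>-9: swap(1,4), hi=3 ⇒ [-9, 6, -1, 0, -7, -2, -8, -5]
6>-9: swap(1,3), hi=2 ⇒ [-9, 0, -1, 6, -7, -2, -8, -5]
0>-9: swap(1,2), hi=1 ⇒ [-9, -1, 0, 6, -7, -2, -8, -5]
-1>-9: swap(1,1), hi=0 ⇒ [-9, -1, 0, 6, -7, -2, -8, -5]
done. lo=0 hi=0; nums=[-9, -1, 0, 6, -7, -2, -8, -5]

[-9, -1, 0, 6, -7, -2, -8, -5]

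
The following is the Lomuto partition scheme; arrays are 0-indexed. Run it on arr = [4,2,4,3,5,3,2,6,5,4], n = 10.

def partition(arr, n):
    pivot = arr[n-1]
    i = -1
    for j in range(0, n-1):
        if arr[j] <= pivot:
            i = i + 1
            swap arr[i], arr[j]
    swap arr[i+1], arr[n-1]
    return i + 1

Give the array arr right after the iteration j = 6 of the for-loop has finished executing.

pivot=4, i=-1
j=0: 4≤4, i=0, swap(0,0) ⇒ [4,2,4,3,5,3,2,6,5,4]
j=1: 2≤4, i=1, swap(1,1) ⇒ [4,2,4,3,5,3,2,6,5,4]
j=2: 4≤4, i=2, swap(2,2) ⇒ [4,2,4,3,5,3,2,6,5,4]
j=3: 3≤4, i=3, swap(3,3) ⇒ [4,2,4,3,5,3,2,6,5,4]
j=4: 5>4, skip
j=5: 3≤4, i=4, swap(4,5) ⇒ [4,2,4,3,3,5,2,6,5,4]
j=6: 2≤4, i=5, swap(5,6) ⇒ [4,2,4,3,3,2,5,6,5,4]
(after j=6) arr = [4,2,4,3,3,2,5,6,5,4]

[4,2,4,3,3,2,5,6,5,4]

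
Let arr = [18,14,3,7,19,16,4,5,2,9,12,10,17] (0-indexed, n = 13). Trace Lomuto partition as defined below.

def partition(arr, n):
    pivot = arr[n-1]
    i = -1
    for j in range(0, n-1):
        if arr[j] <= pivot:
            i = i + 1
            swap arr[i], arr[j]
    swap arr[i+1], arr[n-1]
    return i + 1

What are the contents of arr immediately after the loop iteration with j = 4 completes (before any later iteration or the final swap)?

pivot=17, i=-1
j=0: 18>17, skip
j=1: 14≤17, i=0, swap(0,1) ⇒ [14,18,3,7,19,16,4,5,2,9,12,10,17]
j=2: 3≤17, i=1, swap(1,2) ⇒ [14,3,18,7,19,16,4,5,2,9,12,10,17]
j=3: 7≤17, i=2, swap(2,3) ⇒ [14,3,7,18,19,16,4,5,2,9,12,10,17]
j=4: 19>17, skip
(after j=4) arr = [14,3,7,18,19,16,4,5,2,9,12,10,17]

[14,3,7,18,19,16,4,5,2,9,12,10,17]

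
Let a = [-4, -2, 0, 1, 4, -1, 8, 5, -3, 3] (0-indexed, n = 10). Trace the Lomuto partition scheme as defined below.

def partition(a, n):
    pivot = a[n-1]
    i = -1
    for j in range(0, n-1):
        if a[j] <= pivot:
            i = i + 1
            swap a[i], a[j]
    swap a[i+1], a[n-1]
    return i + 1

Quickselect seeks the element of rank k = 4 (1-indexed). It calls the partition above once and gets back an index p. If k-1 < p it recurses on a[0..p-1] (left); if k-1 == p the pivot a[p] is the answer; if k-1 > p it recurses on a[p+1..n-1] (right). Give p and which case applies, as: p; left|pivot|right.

6; left

pivot=3, i=-1
j=0: -4≤3, i=0, swap(0,0) ⇒ [-4, -2, 0, 1, 4, -1, 8, 5, -3, 3]
j=1: -2≤3, i=1, swap(1,1) ⇒ [-4, -2, 0, 1, 4, -1, 8, 5, -3, 3]
j=2: 0≤3, i=2, swap(2,2) ⇒ [-4, -2, 0, 1, 4, -1, 8, 5, -3, 3]
j=3: 1≤3, i=3, swap(3,3) ⇒ [-4, -2, 0, 1, 4, -1, 8, 5, -3, 3]
j=4: 4>3, skip
j=5: -1≤3, i=4, swap(4,5) ⇒ [-4, -2, 0, 1, -1, 4, 8, 5, -3, 3]
j=6: 8>3, skip
j=7: 5>3, skip
j=8: -3≤3, i=5, swap(5,8) ⇒ [-4, -2, 0, 1, -1, -3, 8, 5, 4, 3]
swap(6,9) ⇒ [-4, -2, 0, 1, -1, -3, 3, 5, 4, 8]; return 6
p = 6; k-1 = 3 < 6 ⇒ left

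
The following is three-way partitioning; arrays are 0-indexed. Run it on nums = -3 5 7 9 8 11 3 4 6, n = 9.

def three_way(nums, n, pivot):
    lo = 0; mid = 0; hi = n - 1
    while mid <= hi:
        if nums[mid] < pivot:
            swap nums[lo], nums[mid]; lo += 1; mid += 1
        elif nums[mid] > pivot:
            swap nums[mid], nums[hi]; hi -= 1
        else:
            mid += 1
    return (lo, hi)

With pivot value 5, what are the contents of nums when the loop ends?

-3 4 3 5 11 8 9 6 7

pivot = 5; lo=0, mid=0, hi=8
nums[mid]=-3<5: swap nums[0],nums[0]; lo=1,mid=1 → -3 5 7 9 8 11 3 4 6
nums[mid]=5=5: mid=2
nums[mid]=7>5: swap nums[2],nums[8]; hi=7 → -3 5 6 9 8 11 3 4 7
nums[mid]=6>5: swap nums[2],nums[7]; hi=6 → -3 5 4 9 8 11 3 6 7
nums[mid]=4<5: swap nums[1],nums[2]; lo=2,mid=3 → -3 4 5 9 8 11 3 6 7
nums[mid]=9>5: swap nums[3],nums[6]; hi=5 → -3 4 5 3 8 11 9 6 7
nums[mid]=3<5: swap nums[2],nums[3]; lo=3,mid=4 → -3 4 3 5 8 11 9 6 7
nums[mid]=8>5: swap nums[4],nums[5]; hi=4 → -3 4 3 5 11 8 9 6 7
nums[mid]=11>5: swap nums[4],nums[4]; hi=3 → -3 4 3 5 11 8 9 6 7
end: lo=3, hi=3; nums = -3 4 3 5 11 8 9 6 7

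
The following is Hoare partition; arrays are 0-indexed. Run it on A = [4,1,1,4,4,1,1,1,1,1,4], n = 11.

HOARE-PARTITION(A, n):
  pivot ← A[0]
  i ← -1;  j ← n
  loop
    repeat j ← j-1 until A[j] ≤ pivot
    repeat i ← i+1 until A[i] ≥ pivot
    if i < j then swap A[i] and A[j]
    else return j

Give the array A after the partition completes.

[4,1,1,1,1,1,1,1,4,4,4]

pivot=4
j stops at 10 (4), i stops at 0 (4); swap ⇒ [4,1,1,4,4,1,1,1,1,1,4]
j stops at 9 (1), i stops at 3 (4); swap ⇒ [4,1,1,1,4,1,1,1,1,4,4]
j stops at 8 (1), i stops at 4 (4); swap ⇒ [4,1,1,1,1,1,1,1,4,4,4]
j stops at 7, i stops at 8; i≥j ⇒ return 7. A=[4,1,1,1,1,1,1,1,4,4,4]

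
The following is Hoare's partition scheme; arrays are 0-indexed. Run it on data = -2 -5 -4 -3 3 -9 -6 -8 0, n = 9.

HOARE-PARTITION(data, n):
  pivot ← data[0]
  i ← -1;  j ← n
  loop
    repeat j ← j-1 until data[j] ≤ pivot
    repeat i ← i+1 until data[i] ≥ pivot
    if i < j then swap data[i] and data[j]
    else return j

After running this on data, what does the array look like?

-8 -5 -4 -3 -6 -9 3 -2 0

pivot=-2
j stops at 7 (-8), i stops at 0 (-2); swap ⇒ -8 -5 -4 -3 3 -9 -6 -2 0
j stops at 6 (-6), i stops at 4 (3); swap ⇒ -8 -5 -4 -3 -6 -9 3 -2 0
j stops at 5, i stops at 6; i≥j ⇒ return 5. data=-8 -5 -4 -3 -6 -9 3 -2 0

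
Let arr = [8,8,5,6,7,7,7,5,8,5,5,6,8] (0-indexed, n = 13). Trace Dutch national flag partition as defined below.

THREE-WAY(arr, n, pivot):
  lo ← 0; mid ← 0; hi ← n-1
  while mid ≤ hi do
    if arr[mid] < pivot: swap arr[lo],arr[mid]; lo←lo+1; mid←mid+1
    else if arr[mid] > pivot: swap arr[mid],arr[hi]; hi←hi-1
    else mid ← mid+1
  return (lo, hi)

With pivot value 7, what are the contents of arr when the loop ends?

[6,5,5,6,5,5,7,7,7,8,8,8,8]

lo=0 mid=0 hi=12
8>7: swap(0,12), hi=11 ⇒ [8,8,5,6,7,7,7,5,8,5,5,6,8]
8>7: swap(0,11), hi=10 ⇒ [6,8,5,6,7,7,7,5,8,5,5,8,8]
6<7: swap(0,0), lo=1 mid=1 ⇒ [6,8,5,6,7,7,7,5,8,5,5,8,8]
8>7: swap(1,10), hi=9 ⇒ [6,5,5,6,7,7,7,5,8,5,8,8,8]
5<7: swap(1,1), lo=2 mid=2 ⇒ [6,5,5,6,7,7,7,5,8,5,8,8,8]
5<7: swap(2,2), lo=3 mid=3 ⇒ [6,5,5,6,7,7,7,5,8,5,8,8,8]
6<7: swap(3,3), lo=4 mid=4 ⇒ [6,5,5,6,7,7,7,5,8,5,8,8,8]
7=7: mid=5
7=7: mid=6
7=7: mid=7
5<7: swap(4,7), lo=5 mid=8 ⇒ [6,5,5,6,5,7,7,7,8,5,8,8,8]
8>7: swap(8,9), hi=8 ⇒ [6,5,5,6,5,7,7,7,5,8,8,8,8]
5<7: swap(5,8), lo=6 mid=9 ⇒ [6,5,5,6,5,5,7,7,7,8,8,8,8]
done. lo=6 hi=8; arr=[6,5,5,6,5,5,7,7,7,8,8,8,8]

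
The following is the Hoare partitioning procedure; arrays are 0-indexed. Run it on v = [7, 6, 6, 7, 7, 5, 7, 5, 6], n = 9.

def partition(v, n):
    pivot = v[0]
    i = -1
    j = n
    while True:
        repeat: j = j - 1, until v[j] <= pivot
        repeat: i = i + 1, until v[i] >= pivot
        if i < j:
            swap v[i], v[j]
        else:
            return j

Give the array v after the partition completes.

[6, 6, 6, 5, 7, 5, 7, 7, 7]

pivot = v[0] = 7; i = -1, j = 9
j→8 (v[8]=6≤7), i→0 (v[0]=7≥7); i<j, swap → [6, 6, 6, 7, 7, 5, 7, 5, 7]
j→7 (v[7]=5≤7), i→3 (v[3]=7≥7); i<j, swap → [6, 6, 6, 5, 7, 5, 7, 7, 7]
j→6 (v[6]=7≤7), i→4 (v[4]=7≥7); i<j, swap → [6, 6, 6, 5, 7, 5, 7, 7, 7]
j→5, i→6; i≥j, return j=5. v = [6, 6, 6, 5, 7, 5, 7, 7, 7]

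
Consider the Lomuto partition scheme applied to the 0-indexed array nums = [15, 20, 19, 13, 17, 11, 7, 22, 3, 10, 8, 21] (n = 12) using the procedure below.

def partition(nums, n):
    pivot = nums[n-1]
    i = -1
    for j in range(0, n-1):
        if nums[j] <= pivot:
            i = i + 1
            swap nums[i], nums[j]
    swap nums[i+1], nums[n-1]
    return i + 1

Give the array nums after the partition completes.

pivot=21, i=-1
j=0: 15≤21, i=0, swap(0,0) ⇒ [15, 20, 19, 13, 17, 11, 7, 22, 3, 10, 8, 21]
j=1: 20≤21, i=1, swap(1,1) ⇒ [15, 20, 19, 13, 17, 11, 7, 22, 3, 10, 8, 21]
j=2: 19≤21, i=2, swap(2,2) ⇒ [15, 20, 19, 13, 17, 11, 7, 22, 3, 10, 8, 21]
j=3: 13≤21, i=3, swap(3,3) ⇒ [15, 20, 19, 13, 17, 11, 7, 22, 3, 10, 8, 21]
j=4: 17≤21, i=4, swap(4,4) ⇒ [15, 20, 19, 13, 17, 11, 7, 22, 3, 10, 8, 21]
j=5: 11≤21, i=5, swap(5,5) ⇒ [15, 20, 19, 13, 17, 11, 7, 22, 3, 10, 8, 21]
j=6: 7≤21, i=6, swap(6,6) ⇒ [15, 20, 19, 13, 17, 11, 7, 22, 3, 10, 8, 21]
j=7: 22>21, skip
j=8: 3≤21, i=7, swap(7,8) ⇒ [15, 20, 19, 13, 17, 11, 7, 3, 22, 10, 8, 21]
j=9: 10≤21, i=8, swap(8,9) ⇒ [15, 20, 19, 13, 17, 11, 7, 3, 10, 22, 8, 21]
j=10: 8≤21, i=9, swap(9,10) ⇒ [15, 20, 19, 13, 17, 11, 7, 3, 10, 8, 22, 21]
swap(10,11) ⇒ [15, 20, 19, 13, 17, 11, 7, 3, 10, 8, 21, 22]; return 10

[15, 20, 19, 13, 17, 11, 7, 3, 10, 8, 21, 22]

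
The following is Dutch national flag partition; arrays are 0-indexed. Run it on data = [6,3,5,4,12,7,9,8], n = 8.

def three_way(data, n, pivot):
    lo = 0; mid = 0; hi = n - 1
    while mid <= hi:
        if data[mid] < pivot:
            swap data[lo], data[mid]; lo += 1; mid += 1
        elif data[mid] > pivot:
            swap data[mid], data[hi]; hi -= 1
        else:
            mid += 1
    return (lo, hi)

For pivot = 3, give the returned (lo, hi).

pivot = 3; lo=0, mid=0, hi=7
data[mid]=6>3: swap data[0],data[7]; hi=6 → [8,3,5,4,12,7,9,6]
data[mid]=8>3: swap data[0],data[6]; hi=5 → [9,3,5,4,12,7,8,6]
data[mid]=9>3: swap data[0],data[5]; hi=4 → [7,3,5,4,12,9,8,6]
data[mid]=7>3: swap data[0],data[4]; hi=3 → [12,3,5,4,7,9,8,6]
data[mid]=12>3: swap data[0],data[3]; hi=2 → [4,3,5,12,7,9,8,6]
data[mid]=4>3: swap data[0],data[2]; hi=1 → [5,3,4,12,7,9,8,6]
data[mid]=5>3: swap data[0],data[1]; hi=0 → [3,5,4,12,7,9,8,6]
data[mid]=3=3: mid=1
end: lo=0, hi=0; data = [3,5,4,12,7,9,8,6]

(0, 0)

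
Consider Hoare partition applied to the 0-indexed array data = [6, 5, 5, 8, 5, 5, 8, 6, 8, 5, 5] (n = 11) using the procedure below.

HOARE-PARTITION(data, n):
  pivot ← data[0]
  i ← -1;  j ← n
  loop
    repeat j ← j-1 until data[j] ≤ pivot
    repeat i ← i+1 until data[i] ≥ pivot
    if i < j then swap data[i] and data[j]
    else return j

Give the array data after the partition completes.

pivot = data[0] = 6; i = -1, j = 11
j→10 (data[10]=5≤6), i→0 (data[0]=6≥6); i<j, swap → [5, 5, 5, 8, 5, 5, 8, 6, 8, 5, 6]
j→9 (data[9]=5≤6), i→3 (data[3]=8≥6); i<j, swap → [5, 5, 5, 5, 5, 5, 8, 6, 8, 8, 6]
j→7 (data[7]=6≤6), i→6 (data[6]=8≥6); i<j, swap → [5, 5, 5, 5, 5, 5, 6, 8, 8, 8, 6]
j→6, i→7; i≥j, return j=6. data = [5, 5, 5, 5, 5, 5, 6, 8, 8, 8, 6]

[5, 5, 5, 5, 5, 5, 6, 8, 8, 8, 6]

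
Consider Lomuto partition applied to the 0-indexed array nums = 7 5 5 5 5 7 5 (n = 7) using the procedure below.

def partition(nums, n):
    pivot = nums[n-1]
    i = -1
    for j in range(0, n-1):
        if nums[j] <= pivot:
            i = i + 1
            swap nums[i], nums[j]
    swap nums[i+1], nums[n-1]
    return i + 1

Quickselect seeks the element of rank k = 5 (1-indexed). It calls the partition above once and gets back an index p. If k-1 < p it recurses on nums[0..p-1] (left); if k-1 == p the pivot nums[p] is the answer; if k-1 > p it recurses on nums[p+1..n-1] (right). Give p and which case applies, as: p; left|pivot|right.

4; pivot

pivot = nums[6] = 5; i = -1
j=0: nums[0]=7 > 5 → no swap
j=1: nums[1]=5 ≤ 5 → i=0, swap nums[0],nums[1] → 5 7 5 5 5 7 5
j=2: nums[2]=5 ≤ 5 → i=1, swap nums[1],nums[2] → 5 5 7 5 5 7 5
j=3: nums[3]=5 ≤ 5 → i=2, swap nums[2],nums[3] → 5 5 5 7 5 7 5
j=4: nums[4]=5 ≤ 5 → i=3, swap nums[3],nums[4] → 5 5 5 5 7 7 5
j=5: nums[5]=7 > 5 → no swap
final swap nums[4],nums[6] → 5 5 5 5 5 7 7; return 4
p = 4; k-1 = 4 == 4 ⇒ pivot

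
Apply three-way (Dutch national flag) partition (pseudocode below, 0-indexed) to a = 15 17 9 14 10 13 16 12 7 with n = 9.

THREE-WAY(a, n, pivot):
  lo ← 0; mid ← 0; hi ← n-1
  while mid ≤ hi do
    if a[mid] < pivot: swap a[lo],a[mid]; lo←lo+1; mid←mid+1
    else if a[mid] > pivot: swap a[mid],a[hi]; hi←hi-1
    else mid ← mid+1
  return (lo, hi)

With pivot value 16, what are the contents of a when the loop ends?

15 7 9 14 10 13 12 16 17

lo=0 mid=0 hi=8
15<16: swap(0,0), lo=1 mid=1 ⇒ 15 17 9 14 10 13 16 12 7
17>16: swap(1,8), hi=7 ⇒ 15 7 9 14 10 13 16 12 17
7<16: swap(1,1), lo=2 mid=2 ⇒ 15 7 9 14 10 13 16 12 17
9<16: swap(2,2), lo=3 mid=3 ⇒ 15 7 9 14 10 13 16 12 17
14<16: swap(3,3), lo=4 mid=4 ⇒ 15 7 9 14 10 13 16 12 17
10<16: swap(4,4), lo=5 mid=5 ⇒ 15 7 9 14 10 13 16 12 17
13<16: swap(5,5), lo=6 mid=6 ⇒ 15 7 9 14 10 13 16 12 17
16=16: mid=7
12<16: swap(6,7), lo=7 mid=8 ⇒ 15 7 9 14 10 13 12 16 17
done. lo=7 hi=7; a=15 7 9 14 10 13 12 16 17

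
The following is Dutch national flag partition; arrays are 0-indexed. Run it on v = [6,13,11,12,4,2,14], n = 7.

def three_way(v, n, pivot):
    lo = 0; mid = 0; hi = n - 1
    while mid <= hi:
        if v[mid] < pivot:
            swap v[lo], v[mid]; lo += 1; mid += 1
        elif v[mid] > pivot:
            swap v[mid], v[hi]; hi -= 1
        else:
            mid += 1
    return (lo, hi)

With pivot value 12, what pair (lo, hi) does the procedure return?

(4, 4)

pivot = 12; lo=0, mid=0, hi=6
v[mid]=6<12: swap v[0],v[0]; lo=1,mid=1 → [6,13,11,12,4,2,14]
v[mid]=13>12: swap v[1],v[6]; hi=5 → [6,14,11,12,4,2,13]
v[mid]=14>12: swap v[1],v[5]; hi=4 → [6,2,11,12,4,14,13]
v[mid]=2<12: swap v[1],v[1]; lo=2,mid=2 → [6,2,11,12,4,14,13]
v[mid]=11<12: swap v[2],v[2]; lo=3,mid=3 → [6,2,11,12,4,14,13]
v[mid]=12=12: mid=4
v[mid]=4<12: swap v[3],v[4]; lo=4,mid=5 → [6,2,11,4,12,14,13]
end: lo=4, hi=4; v = [6,2,11,4,12,14,13]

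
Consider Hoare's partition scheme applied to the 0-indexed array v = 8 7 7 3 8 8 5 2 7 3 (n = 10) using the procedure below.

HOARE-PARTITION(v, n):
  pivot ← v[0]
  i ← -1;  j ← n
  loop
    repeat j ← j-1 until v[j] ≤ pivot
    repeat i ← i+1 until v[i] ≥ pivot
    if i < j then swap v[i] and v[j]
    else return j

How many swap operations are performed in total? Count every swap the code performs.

pivot = v[0] = 8; i = -1, j = 10
j→9 (v[9]=3≤8), i→0 (v[0]=8≥8); i<j, swap → 3 7 7 3 8 8 5 2 7 8
j→8 (v[8]=7≤8), i→4 (v[4]=8≥8); i<j, swap → 3 7 7 3 7 8 5 2 8 8
j→7 (v[7]=2≤8), i→5 (v[5]=8≥8); i<j, swap → 3 7 7 3 7 2 5 8 8 8
j→6, i→7; i≥j, return j=6. v = 3 7 7 3 7 2 5 8 8 8

3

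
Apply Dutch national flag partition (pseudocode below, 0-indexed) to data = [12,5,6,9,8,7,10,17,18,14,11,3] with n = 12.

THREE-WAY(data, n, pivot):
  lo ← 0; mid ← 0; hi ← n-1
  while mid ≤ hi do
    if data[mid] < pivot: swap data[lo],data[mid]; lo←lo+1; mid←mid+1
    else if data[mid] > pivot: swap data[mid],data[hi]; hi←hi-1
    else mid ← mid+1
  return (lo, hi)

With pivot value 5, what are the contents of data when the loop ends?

pivot = 5; lo=0, mid=0, hi=11
data[mid]=12>5: swap data[0],data[11]; hi=10 → [3,5,6,9,8,7,10,17,18,14,11,12]
data[mid]=3<5: swap data[0],data[0]; lo=1,mid=1 → [3,5,6,9,8,7,10,17,18,14,11,12]
data[mid]=5=5: mid=2
data[mid]=6>5: swap data[2],data[10]; hi=9 → [3,5,11,9,8,7,10,17,18,14,6,12]
data[mid]=11>5: swap data[2],data[9]; hi=8 → [3,5,14,9,8,7,10,17,18,11,6,12]
data[mid]=14>5: swap data[2],data[8]; hi=7 → [3,5,18,9,8,7,10,17,14,11,6,12]
data[mid]=18>5: swap data[2],data[7]; hi=6 → [3,5,17,9,8,7,10,18,14,11,6,12]
data[mid]=17>5: swap data[2],data[6]; hi=5 → [3,5,10,9,8,7,17,18,14,11,6,12]
data[mid]=10>5: swap data[2],data[5]; hi=4 → [3,5,7,9,8,10,17,18,14,11,6,12]
data[mid]=7>5: swap data[2],data[4]; hi=3 → [3,5,8,9,7,10,17,18,14,11,6,12]
data[mid]=8>5: swap data[2],data[3]; hi=2 → [3,5,9,8,7,10,17,18,14,11,6,12]
data[mid]=9>5: swap data[2],data[2]; hi=1 → [3,5,9,8,7,10,17,18,14,11,6,12]
end: lo=1, hi=1; data = [3,5,9,8,7,10,17,18,14,11,6,12]

[3,5,9,8,7,10,17,18,14,11,6,12]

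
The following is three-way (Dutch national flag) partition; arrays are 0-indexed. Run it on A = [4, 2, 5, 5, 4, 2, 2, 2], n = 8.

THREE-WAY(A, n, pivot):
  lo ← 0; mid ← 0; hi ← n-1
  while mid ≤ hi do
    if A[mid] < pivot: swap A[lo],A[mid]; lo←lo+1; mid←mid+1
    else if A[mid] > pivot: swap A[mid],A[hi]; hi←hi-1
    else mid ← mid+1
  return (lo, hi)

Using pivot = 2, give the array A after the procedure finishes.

pivot = 2; lo=0, mid=0, hi=7
A[mid]=4>2: swap A[0],A[7]; hi=6 → [2, 2, 5, 5, 4, 2, 2, 4]
A[mid]=2=2: mid=1
A[mid]=2=2: mid=2
A[mid]=5>2: swap A[2],A[6]; hi=5 → [2, 2, 2, 5, 4, 2, 5, 4]
A[mid]=2=2: mid=3
A[mid]=5>2: swap A[3],A[5]; hi=4 → [2, 2, 2, 2, 4, 5, 5, 4]
A[mid]=2=2: mid=4
A[mid]=4>2: swap A[4],A[4]; hi=3 → [2, 2, 2, 2, 4, 5, 5, 4]
end: lo=0, hi=3; A = [2, 2, 2, 2, 4, 5, 5, 4]

[2, 2, 2, 2, 4, 5, 5, 4]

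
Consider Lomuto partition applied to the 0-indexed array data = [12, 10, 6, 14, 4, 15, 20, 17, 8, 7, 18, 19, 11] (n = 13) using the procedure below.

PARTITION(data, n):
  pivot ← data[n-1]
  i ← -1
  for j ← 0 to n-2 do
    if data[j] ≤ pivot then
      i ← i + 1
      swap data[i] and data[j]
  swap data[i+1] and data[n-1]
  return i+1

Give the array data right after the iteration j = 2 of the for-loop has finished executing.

[10, 6, 12, 14, 4, 15, 20, 17, 8, 7, 18, 19, 11]

pivot=11, i=-1
j=0: 12>11, skip
j=1: 10≤11, i=0, swap(0,1) ⇒ [10, 12, 6, 14, 4, 15, 20, 17, 8, 7, 18, 19, 11]
j=2: 6≤11, i=1, swap(1,2) ⇒ [10, 6, 12, 14, 4, 15, 20, 17, 8, 7, 18, 19, 11]
(after j=2) data = [10, 6, 12, 14, 4, 15, 20, 17, 8, 7, 18, 19, 11]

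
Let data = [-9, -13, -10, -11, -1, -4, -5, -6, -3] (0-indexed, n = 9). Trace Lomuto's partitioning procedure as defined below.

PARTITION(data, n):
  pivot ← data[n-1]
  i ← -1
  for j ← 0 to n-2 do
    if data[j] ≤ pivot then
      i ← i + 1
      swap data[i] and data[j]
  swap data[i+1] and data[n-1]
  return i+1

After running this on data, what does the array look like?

[-9, -13, -10, -11, -4, -5, -6, -3, -1]

pivot=-3, i=-1
j=0: -9≤-3, i=0, swap(0,0) ⇒ [-9, -13, -10, -11, -1, -4, -5, -6, -3]
j=1: -13≤-3, i=1, swap(1,1) ⇒ [-9, -13, -10, -11, -1, -4, -5, -6, -3]
j=2: -10≤-3, i=2, swap(2,2) ⇒ [-9, -13, -10, -11, -1, -4, -5, -6, -3]
j=3: -11≤-3, i=3, swap(3,3) ⇒ [-9, -13, -10, -11, -1, -4, -5, -6, -3]
j=4: -1>-3, skip
j=5: -4≤-3, i=4, swap(4,5) ⇒ [-9, -13, -10, -11, -4, -1, -5, -6, -3]
j=6: -5≤-3, i=5, swap(5,6) ⇒ [-9, -13, -10, -11, -4, -5, -1, -6, -3]
j=7: -6≤-3, i=6, swap(6,7) ⇒ [-9, -13, -10, -11, -4, -5, -6, -1, -3]
swap(7,8) ⇒ [-9, -13, -10, -11, -4, -5, -6, -3, -1]; return 7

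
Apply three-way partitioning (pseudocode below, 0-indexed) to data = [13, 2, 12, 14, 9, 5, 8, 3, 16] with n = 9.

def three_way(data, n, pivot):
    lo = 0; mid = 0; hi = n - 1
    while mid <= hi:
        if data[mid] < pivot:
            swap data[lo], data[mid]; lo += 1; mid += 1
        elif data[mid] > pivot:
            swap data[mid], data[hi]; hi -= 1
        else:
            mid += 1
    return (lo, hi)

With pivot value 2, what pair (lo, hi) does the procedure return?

lo=0 mid=0 hi=8
13>2: swap(0,8), hi=7 ⇒ [16, 2, 12, 14, 9, 5, 8, 3, 13]
16>2: swap(0,7), hi=6 ⇒ [3, 2, 12, 14, 9, 5, 8, 16, 13]
3>2: swap(0,6), hi=5 ⇒ [8, 2, 12, 14, 9, 5, 3, 16, 13]
8>2: swap(0,5), hi=4 ⇒ [5, 2, 12, 14, 9, 8, 3, 16, 13]
5>2: swap(0,4), hi=3 ⇒ [9, 2, 12, 14, 5, 8, 3, 16, 13]
9>2: swap(0,3), hi=2 ⇒ [14, 2, 12, 9, 5, 8, 3, 16, 13]
14>2: swap(0,2), hi=1 ⇒ [12, 2, 14, 9, 5, 8, 3, 16, 13]
12>2: swap(0,1), hi=0 ⇒ [2, 12, 14, 9, 5, 8, 3, 16, 13]
2=2: mid=1
done. lo=0 hi=0; data=[2, 12, 14, 9, 5, 8, 3, 16, 13]

(0, 0)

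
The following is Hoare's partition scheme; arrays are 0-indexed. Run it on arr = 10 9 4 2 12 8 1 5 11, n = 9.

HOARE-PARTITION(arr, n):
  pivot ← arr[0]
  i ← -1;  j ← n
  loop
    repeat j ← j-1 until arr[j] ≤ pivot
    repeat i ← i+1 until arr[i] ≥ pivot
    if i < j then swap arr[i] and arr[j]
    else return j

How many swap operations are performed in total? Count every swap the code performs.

2

pivot=10
j stops at 7 (5), i stops at 0 (10); swap ⇒ 5 9 4 2 12 8 1 10 11
j stops at 6 (1), i stops at 4 (12); swap ⇒ 5 9 4 2 1 8 12 10 11
j stops at 5, i stops at 6; i≥j ⇒ return 5. arr=5 9 4 2 1 8 12 10 11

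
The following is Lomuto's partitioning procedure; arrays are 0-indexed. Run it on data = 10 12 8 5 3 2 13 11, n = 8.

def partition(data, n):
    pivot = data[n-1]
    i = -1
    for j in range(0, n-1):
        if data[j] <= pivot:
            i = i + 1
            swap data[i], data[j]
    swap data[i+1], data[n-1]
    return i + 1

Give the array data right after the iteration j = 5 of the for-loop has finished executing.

10 8 5 3 2 12 13 11

pivot=11, i=-1
j=0: 10≤11, i=0, swap(0,0) ⇒ 10 12 8 5 3 2 13 11
j=1: 12>11, skip
j=2: 8≤11, i=1, swap(1,2) ⇒ 10 8 12 5 3 2 13 11
j=3: 5≤11, i=2, swap(2,3) ⇒ 10 8 5 12 3 2 13 11
j=4: 3≤11, i=3, swap(3,4) ⇒ 10 8 5 3 12 2 13 11
j=5: 2≤11, i=4, swap(4,5) ⇒ 10 8 5 3 2 12 13 11
(after j=5) data = 10 8 5 3 2 12 13 11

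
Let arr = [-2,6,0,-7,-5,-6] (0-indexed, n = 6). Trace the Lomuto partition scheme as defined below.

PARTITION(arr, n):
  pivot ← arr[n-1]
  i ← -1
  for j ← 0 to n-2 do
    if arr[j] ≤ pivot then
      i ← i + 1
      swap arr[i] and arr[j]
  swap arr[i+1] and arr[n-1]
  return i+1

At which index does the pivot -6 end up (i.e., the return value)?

pivot=-6, i=-1
j=0: -2>-6, skip
j=1: 6>-6, skip
j=2: 0>-6, skip
j=3: -7≤-6, i=0, swap(0,3) ⇒ [-7,6,0,-2,-5,-6]
j=4: -5>-6, skip
swap(1,5) ⇒ [-7,-6,0,-2,-5,6]; return 1

1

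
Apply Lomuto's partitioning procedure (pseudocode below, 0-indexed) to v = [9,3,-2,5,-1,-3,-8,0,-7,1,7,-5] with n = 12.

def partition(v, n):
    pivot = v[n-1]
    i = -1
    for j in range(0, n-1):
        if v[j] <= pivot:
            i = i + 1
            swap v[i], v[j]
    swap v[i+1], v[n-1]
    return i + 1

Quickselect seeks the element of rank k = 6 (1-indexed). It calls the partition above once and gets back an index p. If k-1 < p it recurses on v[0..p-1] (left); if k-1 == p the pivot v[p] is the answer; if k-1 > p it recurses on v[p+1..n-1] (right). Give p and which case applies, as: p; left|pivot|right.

2; right

pivot = v[11] = -5; i = -1
j=0: v[0]=9 > -5 → no swap
j=1: v[1]=3 > -5 → no swap
j=2: v[2]=-2 > -5 → no swap
j=3: v[3]=5 > -5 → no swap
j=4: v[4]=-1 > -5 → no swap
j=5: v[5]=-3 > -5 → no swap
j=6: v[6]=-8 ≤ -5 → i=0, swap v[0],v[6] → [-8,3,-2,5,-1,-3,9,0,-7,1,7,-5]
j=7: v[7]=0 > -5 → no swap
j=8: v[8]=-7 ≤ -5 → i=1, swap v[1],v[8] → [-8,-7,-2,5,-1,-3,9,0,3,1,7,-5]
j=9: v[9]=1 > -5 → no swap
j=10: v[10]=7 > -5 → no swap
final swap v[2],v[11] → [-8,-7,-5,5,-1,-3,9,0,3,1,7,-2]; return 2
p = 2; k-1 = 5 > 2 ⇒ right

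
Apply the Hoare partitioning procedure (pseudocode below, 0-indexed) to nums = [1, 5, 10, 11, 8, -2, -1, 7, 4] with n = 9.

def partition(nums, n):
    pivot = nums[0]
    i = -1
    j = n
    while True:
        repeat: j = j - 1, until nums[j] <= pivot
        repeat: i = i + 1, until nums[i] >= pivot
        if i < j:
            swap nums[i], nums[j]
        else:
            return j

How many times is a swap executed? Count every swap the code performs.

pivot = nums[0] = 1; i = -1, j = 9
j→6 (nums[6]=-1≤1), i→0 (nums[0]=1≥1); i<j, swap → [-1, 5, 10, 11, 8, -2, 1, 7, 4]
j→5 (nums[5]=-2≤1), i→1 (nums[1]=5≥1); i<j, swap → [-1, -2, 10, 11, 8, 5, 1, 7, 4]
j→1, i→2; i≥j, return j=1. nums = [-1, -2, 10, 11, 8, 5, 1, 7, 4]

2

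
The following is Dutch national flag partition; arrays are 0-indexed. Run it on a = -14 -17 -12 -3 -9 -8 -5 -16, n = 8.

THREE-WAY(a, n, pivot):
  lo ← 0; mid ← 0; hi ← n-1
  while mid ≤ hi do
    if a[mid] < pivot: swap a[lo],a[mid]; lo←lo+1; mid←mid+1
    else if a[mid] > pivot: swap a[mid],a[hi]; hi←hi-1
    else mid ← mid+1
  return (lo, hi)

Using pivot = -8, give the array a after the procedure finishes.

-14 -17 -12 -16 -9 -8 -5 -3

pivot = -8; lo=0, mid=0, hi=7
a[mid]=-14<-8: swap a[0],a[0]; lo=1,mid=1 → -14 -17 -12 -3 -9 -8 -5 -16
a[mid]=-17<-8: swap a[1],a[1]; lo=2,mid=2 → -14 -17 -12 -3 -9 -8 -5 -16
a[mid]=-12<-8: swap a[2],a[2]; lo=3,mid=3 → -14 -17 -12 -3 -9 -8 -5 -16
a[mid]=-3>-8: swap a[3],a[7]; hi=6 → -14 -17 -12 -16 -9 -8 -5 -3
a[mid]=-16<-8: swap a[3],a[3]; lo=4,mid=4 → -14 -17 -12 -16 -9 -8 -5 -3
a[mid]=-9<-8: swap a[4],a[4]; lo=5,mid=5 → -14 -17 -12 -16 -9 -8 -5 -3
a[mid]=-8=-8: mid=6
a[mid]=-5>-8: swap a[6],a[6]; hi=5 → -14 -17 -12 -16 -9 -8 -5 -3
end: lo=5, hi=5; a = -14 -17 -12 -16 -9 -8 -5 -3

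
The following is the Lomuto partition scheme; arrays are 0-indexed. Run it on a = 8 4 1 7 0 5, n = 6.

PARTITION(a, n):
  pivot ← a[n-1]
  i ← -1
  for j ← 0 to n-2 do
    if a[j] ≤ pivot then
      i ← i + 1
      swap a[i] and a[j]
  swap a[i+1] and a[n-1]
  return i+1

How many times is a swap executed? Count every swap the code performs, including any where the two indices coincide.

pivot = a[5] = 5; i = -1
j=0: a[0]=8 > 5 → no swap
j=1: a[1]=4 ≤ 5 → i=0, swap a[0],a[1] → 4 8 1 7 0 5
j=2: a[2]=1 ≤ 5 → i=1, swap a[1],a[2] → 4 1 8 7 0 5
j=3: a[3]=7 > 5 → no swap
j=4: a[4]=0 ≤ 5 → i=2, swap a[2],a[4] → 4 1 0 7 8 5
final swap a[3],a[5] → 4 1 0 5 8 7; return 3

4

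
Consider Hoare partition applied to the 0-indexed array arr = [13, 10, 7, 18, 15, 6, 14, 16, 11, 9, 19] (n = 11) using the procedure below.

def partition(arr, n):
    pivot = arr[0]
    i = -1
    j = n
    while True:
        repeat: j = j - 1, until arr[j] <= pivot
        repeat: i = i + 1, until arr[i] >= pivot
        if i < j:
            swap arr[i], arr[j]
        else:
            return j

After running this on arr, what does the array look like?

[9, 10, 7, 11, 6, 15, 14, 16, 18, 13, 19]

pivot = arr[0] = 13; i = -1, j = 11
j→9 (arr[9]=9≤13), i→0 (arr[0]=13≥13); i<j, swap → [9, 10, 7, 18, 15, 6, 14, 16, 11, 13, 19]
j→8 (arr[8]=11≤13), i→3 (arr[3]=18≥13); i<j, swap → [9, 10, 7, 11, 15, 6, 14, 16, 18, 13, 19]
j→5 (arr[5]=6≤13), i→4 (arr[4]=15≥13); i<j, swap → [9, 10, 7, 11, 6, 15, 14, 16, 18, 13, 19]
j→4, i→5; i≥j, return j=4. arr = [9, 10, 7, 11, 6, 15, 14, 16, 18, 13, 19]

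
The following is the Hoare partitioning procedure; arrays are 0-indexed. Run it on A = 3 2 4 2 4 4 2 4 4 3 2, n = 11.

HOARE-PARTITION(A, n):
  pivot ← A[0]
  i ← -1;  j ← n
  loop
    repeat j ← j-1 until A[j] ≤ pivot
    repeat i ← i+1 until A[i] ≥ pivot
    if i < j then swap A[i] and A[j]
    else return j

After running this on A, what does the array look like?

pivot = A[0] = 3; i = -1, j = 11
j→10 (A[10]=2≤3), i→0 (A[0]=3≥3); i<j, swap → 2 2 4 2 4 4 2 4 4 3 3
j→9 (A[9]=3≤3), i→2 (A[2]=4≥3); i<j, swap → 2 2 3 2 4 4 2 4 4 4 3
j→6 (A[6]=2≤3), i→4 (A[4]=4≥3); i<j, swap → 2 2 3 2 2 4 4 4 4 4 3
j→4, i→5; i≥j, return j=4. A = 2 2 3 2 2 4 4 4 4 4 3

2 2 3 2 2 4 4 4 4 4 3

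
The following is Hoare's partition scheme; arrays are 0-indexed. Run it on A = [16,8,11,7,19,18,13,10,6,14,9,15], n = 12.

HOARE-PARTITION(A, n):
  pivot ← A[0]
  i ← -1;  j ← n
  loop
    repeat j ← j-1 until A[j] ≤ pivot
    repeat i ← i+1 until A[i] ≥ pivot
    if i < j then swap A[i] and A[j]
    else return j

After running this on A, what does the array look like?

pivot=16
j stops at 11 (15), i stops at 0 (16); swap ⇒ [15,8,11,7,19,18,13,10,6,14,9,16]
j stops at 10 (9), i stops at 4 (19); swap ⇒ [15,8,11,7,9,18,13,10,6,14,19,16]
j stops at 9 (14), i stops at 5 (18); swap ⇒ [15,8,11,7,9,14,13,10,6,18,19,16]
j stops at 8, i stops at 9; i≥j ⇒ return 8. A=[15,8,11,7,9,14,13,10,6,18,19,16]

[15,8,11,7,9,14,13,10,6,18,19,16]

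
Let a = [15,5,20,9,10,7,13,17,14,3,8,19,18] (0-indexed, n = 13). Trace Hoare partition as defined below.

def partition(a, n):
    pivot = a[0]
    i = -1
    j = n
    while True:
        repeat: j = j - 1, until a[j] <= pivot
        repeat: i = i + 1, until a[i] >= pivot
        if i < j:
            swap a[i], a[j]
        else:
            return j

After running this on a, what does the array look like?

[8,5,3,9,10,7,13,14,17,20,15,19,18]

pivot=15
j stops at 10 (8), i stops at 0 (15); swap ⇒ [8,5,20,9,10,7,13,17,14,3,15,19,18]
j stops at 9 (3), i stops at 2 (20); swap ⇒ [8,5,3,9,10,7,13,17,14,20,15,19,18]
j stops at 8 (14), i stops at 7 (17); swap ⇒ [8,5,3,9,10,7,13,14,17,20,15,19,18]
j stops at 7, i stops at 8; i≥j ⇒ return 7. a=[8,5,3,9,10,7,13,14,17,20,15,19,18]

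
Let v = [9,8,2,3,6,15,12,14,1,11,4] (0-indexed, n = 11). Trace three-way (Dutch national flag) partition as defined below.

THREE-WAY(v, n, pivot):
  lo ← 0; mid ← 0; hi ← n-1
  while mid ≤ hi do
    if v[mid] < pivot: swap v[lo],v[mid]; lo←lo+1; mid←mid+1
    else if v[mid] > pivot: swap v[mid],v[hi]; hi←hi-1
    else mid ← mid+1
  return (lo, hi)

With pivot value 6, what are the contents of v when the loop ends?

pivot = 6; lo=0, mid=0, hi=10
v[mid]=9>6: swap v[0],v[10]; hi=9 → [4,8,2,3,6,15,12,14,1,11,9]
v[mid]=4<6: swap v[0],v[0]; lo=1,mid=1 → [4,8,2,3,6,15,12,14,1,11,9]
v[mid]=8>6: swap v[1],v[9]; hi=8 → [4,11,2,3,6,15,12,14,1,8,9]
v[mid]=11>6: swap v[1],v[8]; hi=7 → [4,1,2,3,6,15,12,14,11,8,9]
v[mid]=1<6: swap v[1],v[1]; lo=2,mid=2 → [4,1,2,3,6,15,12,14,11,8,9]
v[mid]=2<6: swap v[2],v[2]; lo=3,mid=3 → [4,1,2,3,6,15,12,14,11,8,9]
v[mid]=3<6: swap v[3],v[3]; lo=4,mid=4 → [4,1,2,3,6,15,12,14,11,8,9]
v[mid]=6=6: mid=5
v[mid]=15>6: swap v[5],v[7]; hi=6 → [4,1,2,3,6,14,12,15,11,8,9]
v[mid]=14>6: swap v[5],v[6]; hi=5 → [4,1,2,3,6,12,14,15,11,8,9]
v[mid]=12>6: swap v[5],v[5]; hi=4 → [4,1,2,3,6,12,14,15,11,8,9]
end: lo=4, hi=4; v = [4,1,2,3,6,12,14,15,11,8,9]

[4,1,2,3,6,12,14,15,11,8,9]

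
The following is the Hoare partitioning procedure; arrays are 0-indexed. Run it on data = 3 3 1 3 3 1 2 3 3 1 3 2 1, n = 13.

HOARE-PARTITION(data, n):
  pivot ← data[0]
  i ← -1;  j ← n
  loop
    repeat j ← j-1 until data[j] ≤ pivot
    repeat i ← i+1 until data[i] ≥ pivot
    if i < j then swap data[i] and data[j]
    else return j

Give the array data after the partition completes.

1 2 1 3 1 1 2 3 3 3 3 3 3

pivot = data[0] = 3; i = -1, j = 13
j→12 (data[12]=1≤3), i→0 (data[0]=3≥3); i<j, swap → 1 3 1 3 3 1 2 3 3 1 3 2 3
j→11 (data[11]=2≤3), i→1 (data[1]=3≥3); i<j, swap → 1 2 1 3 3 1 2 3 3 1 3 3 3
j→10 (data[10]=3≤3), i→3 (data[3]=3≥3); i<j, swap → 1 2 1 3 3 1 2 3 3 1 3 3 3
j→9 (data[9]=1≤3), i→4 (data[4]=3≥3); i<j, swap → 1 2 1 3 1 1 2 3 3 3 3 3 3
j→8 (data[8]=3≤3), i→7 (data[7]=3≥3); i<j, swap → 1 2 1 3 1 1 2 3 3 3 3 3 3
j→7, i→8; i≥j, return j=7. data = 1 2 1 3 1 1 2 3 3 3 3 3 3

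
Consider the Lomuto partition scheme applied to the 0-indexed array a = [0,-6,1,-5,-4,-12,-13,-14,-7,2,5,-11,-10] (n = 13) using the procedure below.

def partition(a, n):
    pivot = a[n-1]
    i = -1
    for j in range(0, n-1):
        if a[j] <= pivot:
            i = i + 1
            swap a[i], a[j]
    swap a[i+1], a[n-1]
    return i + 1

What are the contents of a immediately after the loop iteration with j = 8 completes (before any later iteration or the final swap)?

[-12,-13,-14,-5,-4,0,-6,1,-7,2,5,-11,-10]

pivot = a[12] = -10; i = -1
j=0: a[0]=0 > -10 → no swap
j=1: a[1]=-6 > -10 → no swap
j=2: a[2]=1 > -10 → no swap
j=3: a[3]=-5 > -10 → no swap
j=4: a[4]=-4 > -10 → no swap
j=5: a[5]=-12 ≤ -10 → i=0, swap a[0],a[5] → [-12,-6,1,-5,-4,0,-13,-14,-7,2,5,-11,-10]
j=6: a[6]=-13 ≤ -10 → i=1, swap a[1],a[6] → [-12,-13,1,-5,-4,0,-6,-14,-7,2,5,-11,-10]
j=7: a[7]=-14 ≤ -10 → i=2, swap a[2],a[7] → [-12,-13,-14,-5,-4,0,-6,1,-7,2,5,-11,-10]
j=8: a[8]=-7 > -10 → no swap
(after j=8) a = [-12,-13,-14,-5,-4,0,-6,1,-7,2,5,-11,-10]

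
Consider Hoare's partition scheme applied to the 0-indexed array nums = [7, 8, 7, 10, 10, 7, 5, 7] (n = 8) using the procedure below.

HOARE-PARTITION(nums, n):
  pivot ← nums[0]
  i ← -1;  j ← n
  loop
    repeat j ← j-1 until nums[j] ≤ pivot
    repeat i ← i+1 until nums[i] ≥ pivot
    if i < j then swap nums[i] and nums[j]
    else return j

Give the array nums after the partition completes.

pivot = nums[0] = 7; i = -1, j = 8
j→7 (nums[7]=7≤7), i→0 (nums[0]=7≥7); i<j, swap → [7, 8, 7, 10, 10, 7, 5, 7]
j→6 (nums[6]=5≤7), i→1 (nums[1]=8≥7); i<j, swap → [7, 5, 7, 10, 10, 7, 8, 7]
j→5 (nums[5]=7≤7), i→2 (nums[2]=7≥7); i<j, swap → [7, 5, 7, 10, 10, 7, 8, 7]
j→2, i→3; i≥j, return j=2. nums = [7, 5, 7, 10, 10, 7, 8, 7]

[7, 5, 7, 10, 10, 7, 8, 7]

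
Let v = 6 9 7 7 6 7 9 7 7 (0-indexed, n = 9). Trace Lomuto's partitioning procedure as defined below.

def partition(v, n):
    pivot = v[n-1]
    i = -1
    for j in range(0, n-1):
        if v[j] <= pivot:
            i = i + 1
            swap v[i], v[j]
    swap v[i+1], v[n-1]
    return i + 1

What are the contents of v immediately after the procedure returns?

6 7 7 6 7 7 7 9 9

pivot=7, i=-1
j=0: 6≤7, i=0, swap(0,0) ⇒ 6 9 7 7 6 7 9 7 7
j=1: 9>7, skip
j=2: 7≤7, i=1, swap(1,2) ⇒ 6 7 9 7 6 7 9 7 7
j=3: 7≤7, i=2, swap(2,3) ⇒ 6 7 7 9 6 7 9 7 7
j=4: 6≤7, i=3, swap(3,4) ⇒ 6 7 7 6 9 7 9 7 7
j=5: 7≤7, i=4, swap(4,5) ⇒ 6 7 7 6 7 9 9 7 7
j=6: 9>7, skip
j=7: 7≤7, i=5, swap(5,7) ⇒ 6 7 7 6 7 7 9 9 7
swap(6,8) ⇒ 6 7 7 6 7 7 7 9 9; return 6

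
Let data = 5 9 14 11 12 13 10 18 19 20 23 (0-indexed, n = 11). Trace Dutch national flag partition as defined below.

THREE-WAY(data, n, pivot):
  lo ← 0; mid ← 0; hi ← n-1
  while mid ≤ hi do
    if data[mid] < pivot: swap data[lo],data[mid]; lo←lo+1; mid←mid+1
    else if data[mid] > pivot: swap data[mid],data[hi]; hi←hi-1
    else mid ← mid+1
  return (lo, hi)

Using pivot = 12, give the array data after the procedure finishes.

5 9 10 11 12 13 18 19 20 23 14

pivot = 12; lo=0, mid=0, hi=10
data[mid]=5<12: swap data[0],data[0]; lo=1,mid=1 → 5 9 14 11 12 13 10 18 19 20 23
data[mid]=9<12: swap data[1],data[1]; lo=2,mid=2 → 5 9 14 11 12 13 10 18 19 20 23
data[mid]=14>12: swap data[2],data[10]; hi=9 → 5 9 23 11 12 13 10 18 19 20 14
data[mid]=23>12: swap data[2],data[9]; hi=8 → 5 9 20 11 12 13 10 18 19 23 14
data[mid]=20>12: swap data[2],data[8]; hi=7 → 5 9 19 11 12 13 10 18 20 23 14
data[mid]=19>12: swap data[2],data[7]; hi=6 → 5 9 18 11 12 13 10 19 20 23 14
data[mid]=18>12: swap data[2],data[6]; hi=5 → 5 9 10 11 12 13 18 19 20 23 14
data[mid]=10<12: swap data[2],data[2]; lo=3,mid=3 → 5 9 10 11 12 13 18 19 20 23 14
data[mid]=11<12: swap data[3],data[3]; lo=4,mid=4 → 5 9 10 11 12 13 18 19 20 23 14
data[mid]=12=12: mid=5
data[mid]=13>12: swap data[5],data[5]; hi=4 → 5 9 10 11 12 13 18 19 20 23 14
end: lo=4, hi=4; data = 5 9 10 11 12 13 18 19 20 23 14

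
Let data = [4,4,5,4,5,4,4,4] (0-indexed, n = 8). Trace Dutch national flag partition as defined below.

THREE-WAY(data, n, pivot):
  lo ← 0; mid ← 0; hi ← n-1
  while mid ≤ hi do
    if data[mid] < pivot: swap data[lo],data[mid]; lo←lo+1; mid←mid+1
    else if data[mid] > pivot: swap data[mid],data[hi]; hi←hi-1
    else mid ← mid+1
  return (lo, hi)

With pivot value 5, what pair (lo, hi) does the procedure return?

pivot = 5; lo=0, mid=0, hi=7
data[mid]=4<5: swap data[0],data[0]; lo=1,mid=1 → [4,4,5,4,5,4,4,4]
data[mid]=4<5: swap data[1],data[1]; lo=2,mid=2 → [4,4,5,4,5,4,4,4]
data[mid]=5=5: mid=3
data[mid]=4<5: swap data[2],data[3]; lo=3,mid=4 → [4,4,4,5,5,4,4,4]
data[mid]=5=5: mid=5
data[mid]=4<5: swap data[3],data[5]; lo=4,mid=6 → [4,4,4,4,5,5,4,4]
data[mid]=4<5: swap data[4],data[6]; lo=5,mid=7 → [4,4,4,4,4,5,5,4]
data[mid]=4<5: swap data[5],data[7]; lo=6,mid=8 → [4,4,4,4,4,4,5,5]
end: lo=6, hi=7; data = [4,4,4,4,4,4,5,5]

(6, 7)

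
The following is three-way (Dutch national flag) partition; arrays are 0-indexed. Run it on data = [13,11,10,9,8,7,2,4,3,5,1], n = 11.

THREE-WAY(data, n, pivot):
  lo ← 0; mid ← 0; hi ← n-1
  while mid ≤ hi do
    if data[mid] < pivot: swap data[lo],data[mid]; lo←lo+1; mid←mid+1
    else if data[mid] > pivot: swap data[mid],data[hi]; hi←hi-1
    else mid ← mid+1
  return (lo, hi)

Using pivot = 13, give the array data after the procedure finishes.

[11,10,9,8,7,2,4,3,5,1,13]

pivot = 13; lo=0, mid=0, hi=10
data[mid]=13=13: mid=1
data[mid]=11<13: swap data[0],data[1]; lo=1,mid=2 → [11,13,10,9,8,7,2,4,3,5,1]
data[mid]=10<13: swap data[1],data[2]; lo=2,mid=3 → [11,10,13,9,8,7,2,4,3,5,1]
data[mid]=9<13: swap data[2],data[3]; lo=3,mid=4 → [11,10,9,13,8,7,2,4,3,5,1]
data[mid]=8<13: swap data[3],data[4]; lo=4,mid=5 → [11,10,9,8,13,7,2,4,3,5,1]
data[mid]=7<13: swap data[4],data[5]; lo=5,mid=6 → [11,10,9,8,7,13,2,4,3,5,1]
data[mid]=2<13: swap data[5],data[6]; lo=6,mid=7 → [11,10,9,8,7,2,13,4,3,5,1]
data[mid]=4<13: swap data[6],data[7]; lo=7,mid=8 → [11,10,9,8,7,2,4,13,3,5,1]
data[mid]=3<13: swap data[7],data[8]; lo=8,mid=9 → [11,10,9,8,7,2,4,3,13,5,1]
data[mid]=5<13: swap data[8],data[9]; lo=9,mid=10 → [11,10,9,8,7,2,4,3,5,13,1]
data[mid]=1<13: swap data[9],data[10]; lo=10,mid=11 → [11,10,9,8,7,2,4,3,5,1,13]
end: lo=10, hi=10; data = [11,10,9,8,7,2,4,3,5,1,13]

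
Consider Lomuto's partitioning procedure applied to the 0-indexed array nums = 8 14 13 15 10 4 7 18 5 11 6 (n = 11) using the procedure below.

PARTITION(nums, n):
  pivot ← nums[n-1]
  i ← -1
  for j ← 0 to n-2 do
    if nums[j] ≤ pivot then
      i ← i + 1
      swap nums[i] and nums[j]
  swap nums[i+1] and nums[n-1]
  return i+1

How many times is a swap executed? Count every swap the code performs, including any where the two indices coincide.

pivot = nums[10] = 6; i = -1
j=0: nums[0]=8 > 6 → no swap
j=1: nums[1]=14 > 6 → no swap
j=2: nums[2]=13 > 6 → no swap
j=3: nums[3]=15 > 6 → no swap
j=4: nums[4]=10 > 6 → no swap
j=5: nums[5]=4 ≤ 6 → i=0, swap nums[0],nums[5] → 4 14 13 15 10 8 7 18 5 11 6
j=6: nums[6]=7 > 6 → no swap
j=7: nums[7]=18 > 6 → no swap
j=8: nums[8]=5 ≤ 6 → i=1, swap nums[1],nums[8] → 4 5 13 15 10 8 7 18 14 11 6
j=9: nums[9]=11 > 6 → no swap
final swap nums[2],nums[10] → 4 5 6 15 10 8 7 18 14 11 13; return 2

3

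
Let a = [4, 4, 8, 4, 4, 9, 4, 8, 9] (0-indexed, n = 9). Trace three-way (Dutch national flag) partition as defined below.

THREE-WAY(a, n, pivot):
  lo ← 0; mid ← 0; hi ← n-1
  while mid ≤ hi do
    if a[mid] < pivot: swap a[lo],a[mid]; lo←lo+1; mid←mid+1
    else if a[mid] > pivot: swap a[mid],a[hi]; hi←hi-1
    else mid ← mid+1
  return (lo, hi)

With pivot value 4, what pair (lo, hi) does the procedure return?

pivot = 4; lo=0, mid=0, hi=8
a[mid]=4=4: mid=1
a[mid]=4=4: mid=2
a[mid]=8>4: swap a[2],a[8]; hi=7 → [4, 4, 9, 4, 4, 9, 4, 8, 8]
a[mid]=9>4: swap a[2],a[7]; hi=6 → [4, 4, 8, 4, 4, 9, 4, 9, 8]
a[mid]=8>4: swap a[2],a[6]; hi=5 → [4, 4, 4, 4, 4, 9, 8, 9, 8]
a[mid]=4=4: mid=3
a[mid]=4=4: mid=4
a[mid]=4=4: mid=5
a[mid]=9>4: swap a[5],a[5]; hi=4 → [4, 4, 4, 4, 4, 9, 8, 9, 8]
end: lo=0, hi=4; a = [4, 4, 4, 4, 4, 9, 8, 9, 8]

(0, 4)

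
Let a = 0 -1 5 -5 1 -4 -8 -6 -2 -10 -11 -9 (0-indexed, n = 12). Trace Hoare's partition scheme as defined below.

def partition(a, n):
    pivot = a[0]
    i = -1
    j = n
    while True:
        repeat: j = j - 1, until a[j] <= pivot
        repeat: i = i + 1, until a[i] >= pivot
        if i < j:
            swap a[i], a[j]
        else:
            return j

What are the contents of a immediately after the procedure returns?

pivot = a[0] = 0; i = -1, j = 12
j→11 (a[11]=-9≤0), i→0 (a[0]=0≥0); i<j, swap → -9 -1 5 -5 1 -4 -8 -6 -2 -10 -11 0
j→10 (a[10]=-11≤0), i→2 (a[2]=5≥0); i<j, swap → -9 -1 -11 -5 1 -4 -8 -6 -2 -10 5 0
j→9 (a[9]=-10≤0), i→4 (a[4]=1≥0); i<j, swap → -9 -1 -11 -5 -10 -4 -8 -6 -2 1 5 0
j→8, i→9; i≥j, return j=8. a = -9 -1 -11 -5 -10 -4 -8 -6 -2 1 5 0

-9 -1 -11 -5 -10 -4 -8 -6 -2 1 5 0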